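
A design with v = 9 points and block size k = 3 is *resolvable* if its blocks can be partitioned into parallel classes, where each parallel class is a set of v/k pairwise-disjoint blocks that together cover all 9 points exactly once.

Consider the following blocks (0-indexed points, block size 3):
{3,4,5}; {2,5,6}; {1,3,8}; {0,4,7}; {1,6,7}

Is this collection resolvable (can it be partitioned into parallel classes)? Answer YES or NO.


v = 9, block size k = 3, number of blocks = 5.
For resolvability, blocks must partition into parallel classes of size v/k = 3.
Total blocks must therefore be a multiple of 3: 5 = 3·1 + 2 ⇒ not divisible ✗.
Resolvable? NO.

NO


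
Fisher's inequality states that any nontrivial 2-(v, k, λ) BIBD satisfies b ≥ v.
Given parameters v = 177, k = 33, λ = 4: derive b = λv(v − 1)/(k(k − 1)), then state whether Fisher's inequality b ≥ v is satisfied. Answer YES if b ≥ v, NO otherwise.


r = λ(v − 1)/(k − 1) = 4·176/32 = 22.
b = vr/k = 177·22/33 = 118.
Fisher's inequality: b ≥ v ⇔ 118 ≥ 177? NO.

NO


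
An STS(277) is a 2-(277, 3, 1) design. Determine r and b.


An STS(v) is a 2-(v, 3, 1) BIBD: block size k = 3, λ = 1.
Replication: r(k − 1) = λ(v − 1) ⇒ r·2 = 277 − 1 = 276 ⇒ r = 138.
Block count: b = v(v − 1)/6 = 277·276/6 = 76452/6 = 12742.

r = 138, b = 12742.


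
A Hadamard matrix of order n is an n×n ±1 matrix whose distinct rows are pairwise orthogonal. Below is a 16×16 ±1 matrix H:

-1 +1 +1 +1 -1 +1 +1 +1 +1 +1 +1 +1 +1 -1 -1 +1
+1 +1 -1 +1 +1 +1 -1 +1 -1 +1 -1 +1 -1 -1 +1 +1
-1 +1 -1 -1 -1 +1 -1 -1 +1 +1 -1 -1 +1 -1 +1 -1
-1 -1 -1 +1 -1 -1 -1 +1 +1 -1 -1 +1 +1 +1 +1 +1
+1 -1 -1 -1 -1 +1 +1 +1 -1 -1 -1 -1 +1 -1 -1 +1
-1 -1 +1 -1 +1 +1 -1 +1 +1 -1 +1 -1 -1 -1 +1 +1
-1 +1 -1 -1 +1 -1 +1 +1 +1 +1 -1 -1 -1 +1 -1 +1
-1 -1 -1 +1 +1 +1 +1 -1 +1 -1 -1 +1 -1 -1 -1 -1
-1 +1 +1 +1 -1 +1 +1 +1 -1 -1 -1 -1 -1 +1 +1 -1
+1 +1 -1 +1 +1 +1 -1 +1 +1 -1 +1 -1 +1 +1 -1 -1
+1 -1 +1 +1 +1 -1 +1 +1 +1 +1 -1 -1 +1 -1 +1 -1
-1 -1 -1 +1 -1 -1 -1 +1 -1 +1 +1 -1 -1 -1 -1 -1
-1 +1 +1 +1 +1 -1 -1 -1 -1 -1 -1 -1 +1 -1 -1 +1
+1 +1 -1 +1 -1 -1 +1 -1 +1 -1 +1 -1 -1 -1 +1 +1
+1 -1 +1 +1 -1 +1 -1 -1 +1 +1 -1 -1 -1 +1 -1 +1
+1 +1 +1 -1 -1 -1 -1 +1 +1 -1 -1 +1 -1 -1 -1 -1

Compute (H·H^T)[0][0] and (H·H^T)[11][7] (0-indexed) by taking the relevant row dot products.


Row 0 of H: [-1, 1, 1, 1, -1, 1, 1, 1, 1, 1, 1, 1, 1, -1, -1, 1].
Row 7 of H: [-1, -1, -1, 1, 1, 1, 1, -1, 1, -1, -1, 1, -1, -1, -1, -1].
Row 11 of H: [-1, -1, -1, 1, -1, -1, -1, 1, -1, 1, 1, -1, -1, -1, -1, -1].
(H·H^T)[0][0] = Σ_j H[0][j]·H[0][j] = (-1)² + (1)² + (1)² + (1)² + (-1)² + (1)² + (1)² + (1)² + (1)² + (1)² + (1)² + (1)² + (1)² + (-1)² + (-1)² + (1)² = 1 + 1 + 1 + 1 + 1 + 1 + 1 + 1 + 1 + 1 + 1 + 1 + 1 + 1 + 1 + 1 = 16.
(H·H^T)[11][7] = Σ_j H[11][j]·H[7][j] = (-1)·(-1) + (-1)·(-1) + (-1)·(-1) + (1)·(1) + (-1)·(1) + (-1)·(1) + (-1)·(1) + (1)·(-1) + (-1)·(1) + (1)·(-1) + (1)·(-1) + (-1)·(1) + (-1)·(-1) + (-1)·(-1) + (-1)·(-1) + (-1)·(-1) = 1 + 1 + 1 + 1 + -1 + -1 + -1 + -1 + -1 + -1 + -1 + -1 + 1 + 1 + 1 + 1 = 0.
So rows 11 and 7 are orthogonal; the diagonal entry equals n = 16.

(0,0) entry = 16; (11,7) entry = 0.


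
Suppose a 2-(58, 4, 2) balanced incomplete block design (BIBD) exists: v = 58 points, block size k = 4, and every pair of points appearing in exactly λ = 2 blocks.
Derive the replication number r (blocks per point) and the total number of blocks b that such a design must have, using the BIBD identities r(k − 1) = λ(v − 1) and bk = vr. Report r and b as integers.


Any 2-(v, k, λ) BIBD satisfies two necessary conditions:
  (i)  Each point sits in r blocks, and counting incidences through any fixed point gives r(k − 1) = λ(v − 1), so r = λ(v − 1)/(k − 1).
  (ii) Total incidences bk = vr, so b = vr/k.
Step 1: r = λ(v − 1)/(k − 1) = 2·(58 − 1)/(4 − 1) = 2·57/3 = 114/3 = 38.
Step 2: b = vr/k = 58·38/4 = 2204/4 = 551.
Check integrality: r = 38 ∈ Z ✓, b = 551 ∈ Z ✓.
(These identities are necessary conditions: they determine r and b for any design with these parameters, but do not by themselves prove that one exists.)

r = 38, b = 551.


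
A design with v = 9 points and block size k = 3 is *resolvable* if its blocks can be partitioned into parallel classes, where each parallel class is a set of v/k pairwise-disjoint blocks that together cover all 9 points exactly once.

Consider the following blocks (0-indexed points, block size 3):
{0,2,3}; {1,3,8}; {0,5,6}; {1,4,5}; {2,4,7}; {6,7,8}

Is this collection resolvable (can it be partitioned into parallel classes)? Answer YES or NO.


v = 9, block size k = 3, number of blocks = 6.
For resolvability, blocks must partition into parallel classes of size v/k = 3.
Total blocks must therefore be a multiple of 3: 6 = 3·2 + 0 ⇒ divisible ✓.
Greedy packing gives 2 candidate class(es). Each should be a full parallel class (size 3, covers all 9 points).
  Class 1 (3 blocks): {0,2,3}; {1,4,5}; {6,7,8}. Points covered: [0, 1, 2, 3, 4, 5, 6, 7, 8].
  Class 2 (3 blocks): {1,3,8}; {0,5,6}; {2,4,7}. Points covered: [0, 1, 2, 3, 4, 5, 6, 7, 8].
All classes full (size 3)? YES. All classes cover every point? YES.
Resolvable? YES.

YES


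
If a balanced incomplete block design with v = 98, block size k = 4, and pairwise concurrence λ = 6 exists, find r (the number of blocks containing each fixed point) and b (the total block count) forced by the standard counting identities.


Any 2-(v, k, λ) BIBD satisfies two necessary conditions:
  (i)  Each point sits in r blocks, and counting incidences through any fixed point gives r(k − 1) = λ(v − 1), so r = λ(v − 1)/(k − 1).
  (ii) Total incidences bk = vr, so b = vr/k.
Step 1: r = λ(v − 1)/(k − 1) = 6·(98 − 1)/(4 − 1) = 6·97/3 = 582/3 = 194.
Step 2: b = vr/k = 98·194/4 = 19012/4 = 4753.
Check integrality: r = 194 ∈ Z ✓, b = 4753 ∈ Z ✓.
(These identities are necessary conditions: they determine r and b for any design with these parameters, but do not by themselves prove that one exists.)

r = 194, b = 4753.


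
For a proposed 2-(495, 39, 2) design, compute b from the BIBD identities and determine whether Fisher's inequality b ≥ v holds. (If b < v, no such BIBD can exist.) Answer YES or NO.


b = λv(v − 1)/(k(k − 1)) = 2·495·494/(39·38) = 489060/1482 = 330.
Compare with v = 495: b < v, so Fisher's inequality fails.

NO


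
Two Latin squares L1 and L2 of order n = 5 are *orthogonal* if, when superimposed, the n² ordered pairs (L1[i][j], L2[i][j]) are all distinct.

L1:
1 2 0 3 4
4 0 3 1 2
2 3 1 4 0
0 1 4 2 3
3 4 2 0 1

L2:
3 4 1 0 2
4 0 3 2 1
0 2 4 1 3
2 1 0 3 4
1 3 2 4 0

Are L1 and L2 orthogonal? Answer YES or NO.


Form the n² = 25 superimposed pairs (L1[i][j], L2[i][j]), row by row (rows and columns indexed from 0):
row 0: (1,3) (2,4) (0,1) (3,0) (4,2)
row 1: (4,4) (0,0) (3,3) (1,2) (2,1)
row 2: (2,0) (3,2) (1,4) (4,1) (0,3)
row 3: (0,2) (1,1) (4,0) (2,3) (3,4)
row 4: (3,1) (4,3) (2,2) (0,4) (1,0)
Orthogonality requires all 25 pairs distinct.
Check by first coordinate: for each symbol s of L1, list the L2 entries in the n cells where L1 = s; they must all differ.
  L1 = 0: L2 entries (in reading order) 1, 0, 3, 2, 4 — all 5 distinct ✓
  L1 = 1: L2 entries (in reading order) 3, 2, 4, 1, 0 — all 5 distinct ✓
  L1 = 2: L2 entries (in reading order) 4, 1, 0, 3, 2 — all 5 distinct ✓
  L1 = 3: L2 entries (in reading order) 0, 3, 2, 4, 1 — all 5 distinct ✓
  L1 = 4: L2 entries (in reading order) 2, 4, 1, 0, 3 — all 5 distinct ✓
Every symbol of L1 meets every symbol of L2 exactly once, so all 25 pairs are distinct (25 of 25).
Conclusion: YES.

YES


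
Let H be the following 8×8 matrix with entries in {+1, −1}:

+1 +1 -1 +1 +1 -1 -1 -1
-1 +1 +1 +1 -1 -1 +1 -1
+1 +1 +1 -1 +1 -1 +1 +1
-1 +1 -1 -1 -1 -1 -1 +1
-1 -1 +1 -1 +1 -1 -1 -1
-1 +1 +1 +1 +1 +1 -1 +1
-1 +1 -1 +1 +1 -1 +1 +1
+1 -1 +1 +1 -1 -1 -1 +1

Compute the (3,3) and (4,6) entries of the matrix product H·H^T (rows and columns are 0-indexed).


Row 3 of H: [-1, 1, -1, -1, -1, -1, -1, 1].
Row 4 of H: [-1, -1, 1, -1, 1, -1, -1, -1].
Row 6 of H: [-1, 1, -1, 1, 1, -1, 1, 1].
(H·H^T)[3][3] = Σ_j H[3][j]·H[3][j] = (-1)² + (1)² + (-1)² + (-1)² + (-1)² + (-1)² + (-1)² + (1)² = 1 + 1 + 1 + 1 + 1 + 1 + 1 + 1 = 8.
(H·H^T)[4][6] = Σ_j H[4][j]·H[6][j] = (-1)·(-1) + (-1)·(1) + (1)·(-1) + (-1)·(1) + (1)·(1) + (-1)·(-1) + (-1)·(1) + (-1)·(1) = 1 + -1 + -1 + -1 + 1 + 1 + -1 + -1 = -2.
Rows 4 and 6 are not orthogonal (dot product = -2 ≠ 0), so H is not a Hadamard matrix.

(3,3) entry = 8; (4,6) entry = -2.


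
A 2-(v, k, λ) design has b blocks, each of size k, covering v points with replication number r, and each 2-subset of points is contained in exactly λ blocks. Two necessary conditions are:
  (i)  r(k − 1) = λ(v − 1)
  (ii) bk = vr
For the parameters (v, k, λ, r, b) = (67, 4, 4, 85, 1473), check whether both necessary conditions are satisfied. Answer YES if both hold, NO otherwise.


Condition (i): r(k − 1) = 85·3 = 255; λ(v − 1) = 4·66 = 264. Match? NO.
Condition (ii): bk = 1473·4 = 5892; vr = 67·85 = 5695. Match? NO.
Both conditions hold? NO.

NO


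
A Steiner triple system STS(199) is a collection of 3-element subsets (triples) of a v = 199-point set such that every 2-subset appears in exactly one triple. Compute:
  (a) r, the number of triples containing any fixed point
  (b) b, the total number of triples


An STS(v) is a 2-(v, 3, 1) BIBD: block size k = 3, λ = 1.
Replication: r(k − 1) = λ(v − 1) ⇒ r·2 = 199 − 1 = 198 ⇒ r = 99.
Block count: bk = vr ⇒ b·3 = 199·99 = 19701 ⇒ b = 6567.

r = 99, b = 6567.


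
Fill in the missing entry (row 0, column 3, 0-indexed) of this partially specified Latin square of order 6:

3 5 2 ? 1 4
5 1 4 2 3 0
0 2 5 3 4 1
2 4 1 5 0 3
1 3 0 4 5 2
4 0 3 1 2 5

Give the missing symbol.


Row 0 contains symbols [1, 2, 3, 4, 5] — missing [0].
Column 3 contains symbols [1, 2, 3, 4, 5] — missing [0].
The missing symbol must appear in both missing sets; intersection = [0].
Therefore the hidden value is 0.

Missing value = 0.


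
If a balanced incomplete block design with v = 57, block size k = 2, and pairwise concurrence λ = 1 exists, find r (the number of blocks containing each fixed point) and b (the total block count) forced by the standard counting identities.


Any 2-(v, k, λ) BIBD satisfies two necessary conditions:
  (i)  Each point sits in r blocks, and counting incidences through any fixed point gives r(k − 1) = λ(v − 1), so r = λ(v − 1)/(k − 1).
  (ii) Total incidences bk = vr, so b = vr/k.
Step 1: r = λ(v − 1)/(k − 1) = 1·(57 − 1)/(2 − 1) = 1·56/1 = 56/1 = 56.
Step 2: b = vr/k = 57·56/2 = 3192/2 = 1596.
Check integrality: r = 56 ∈ Z ✓, b = 1596 ∈ Z ✓.
(These identities are necessary conditions: they determine r and b for any design with these parameters, but do not by themselves prove that one exists.)

r = 56, b = 1596.


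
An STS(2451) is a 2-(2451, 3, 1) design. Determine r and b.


An STS(v) is a 2-(v, 3, 1) BIBD: block size k = 3, λ = 1.
Replication: r(k − 1) = λ(v − 1) ⇒ r·2 = 2451 − 1 = 2450 ⇒ r = 1225.
Block count: bk = vr ⇒ b·3 = 2451·1225 = 3002475 ⇒ b = 1000825.

r = 1225, b = 1000825.


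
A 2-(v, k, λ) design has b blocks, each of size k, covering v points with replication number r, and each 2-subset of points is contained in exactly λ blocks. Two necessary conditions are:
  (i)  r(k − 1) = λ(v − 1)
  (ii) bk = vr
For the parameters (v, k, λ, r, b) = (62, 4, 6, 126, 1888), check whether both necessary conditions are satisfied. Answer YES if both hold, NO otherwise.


Condition (i): r(k − 1) = 126·3 = 378; λ(v − 1) = 6·61 = 366. Match? NO.
Condition (ii): bk = 1888·4 = 7552; vr = 62·126 = 7812. Match? NO.
Both conditions hold? NO.

NO


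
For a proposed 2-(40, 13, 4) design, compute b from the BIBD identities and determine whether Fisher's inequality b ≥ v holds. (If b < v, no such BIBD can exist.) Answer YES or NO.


b = λv(v − 1)/(k(k − 1)) = 4·40·39/(13·12) = 6240/156 = 40.
Compare with v = 40: b ≥ v, so Fisher's inequality holds.

YES


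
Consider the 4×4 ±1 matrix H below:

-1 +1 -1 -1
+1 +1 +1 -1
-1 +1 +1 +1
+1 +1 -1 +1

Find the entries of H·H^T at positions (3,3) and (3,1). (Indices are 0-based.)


Row 1 of H: [1, 1, 1, -1].
Row 3 of H: [1, 1, -1, 1].
(H·H^T)[3][3] = Σ_j H[3][j]·H[3][j] = (1)² + (1)² + (-1)² + (1)² = 1 + 1 + 1 + 1 = 4.
(H·H^T)[3][1] = Σ_j H[3][j]·H[1][j] = (1)·(1) + (1)·(1) + (-1)·(1) + (1)·(-1) = 1 + 1 + -1 + -1 = 0.
So rows 3 and 1 are orthogonal; the diagonal entry equals n = 4.

(3,3) entry = 4; (3,1) entry = 0.


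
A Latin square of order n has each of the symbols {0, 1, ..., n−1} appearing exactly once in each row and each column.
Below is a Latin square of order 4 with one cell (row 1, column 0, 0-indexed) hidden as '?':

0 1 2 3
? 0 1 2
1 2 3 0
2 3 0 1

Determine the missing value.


Row 1 contains symbols [0, 1, 2] — missing [3].
Column 0 contains symbols [0, 1, 2] — missing [3].
The missing symbol must appear in both missing sets; intersection = [3].
Therefore the hidden value is 3.

Missing value = 3.


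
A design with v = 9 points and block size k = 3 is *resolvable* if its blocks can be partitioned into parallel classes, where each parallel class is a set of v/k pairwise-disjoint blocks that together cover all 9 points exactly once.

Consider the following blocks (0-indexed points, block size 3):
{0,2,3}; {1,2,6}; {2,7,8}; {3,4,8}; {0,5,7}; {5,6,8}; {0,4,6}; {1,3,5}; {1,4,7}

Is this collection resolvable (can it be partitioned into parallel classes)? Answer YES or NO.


v = 9, block size k = 3, number of blocks = 9.
For resolvability, blocks must partition into parallel classes of size v/k = 3.
Total blocks must therefore be a multiple of 3: 9 = 3·3 + 0 ⇒ divisible ✓.
Greedy packing gives 3 candidate class(es). Each should be a full parallel class (size 3, covers all 9 points).
  Class 1 (3 blocks): {0,2,3}; {5,6,8}; {1,4,7}. Points covered: [0, 1, 2, 3, 4, 5, 6, 7, 8].
  Class 2 (3 blocks): {1,2,6}; {3,4,8}; {0,5,7}. Points covered: [0, 1, 2, 3, 4, 5, 6, 7, 8].
  Class 3 (3 blocks): {2,7,8}; {0,4,6}; {1,3,5}. Points covered: [0, 1, 2, 3, 4, 5, 6, 7, 8].
All classes full (size 3)? YES. All classes cover every point? YES.
Resolvable? YES.

YES


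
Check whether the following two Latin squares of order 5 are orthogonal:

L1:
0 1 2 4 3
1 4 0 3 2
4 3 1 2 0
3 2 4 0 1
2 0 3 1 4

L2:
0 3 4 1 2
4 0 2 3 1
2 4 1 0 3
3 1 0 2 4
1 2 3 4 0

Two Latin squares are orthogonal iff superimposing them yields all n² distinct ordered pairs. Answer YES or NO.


Form the n² = 25 superimposed pairs (L1[i][j], L2[i][j]), row by row (rows and columns indexed from 0):
row 0: (0,0) (1,3) (2,4) (4,1) (3,2)
row 1: (1,4) (4,0) (0,2) (3,3) (2,1)
row 2: (4,2) (3,4) (1,1) (2,0) (0,3)
row 3: (3,3) (2,1) (4,0) (0,2) (1,4)
row 4: (2,1) (0,2) (3,3) (1,4) (4,0)
Orthogonality requires all 25 pairs distinct.
But the pair (3,3) repeats: cell (1,3) has L1 = 3, L2 = 3, and cell (3,0) has L1 = 3, L2 = 3.
A repeated pair means some other pair never occurs (only 15 distinct pairs out of 25), so the squares are not orthogonal.
Conclusion: NO.

NO


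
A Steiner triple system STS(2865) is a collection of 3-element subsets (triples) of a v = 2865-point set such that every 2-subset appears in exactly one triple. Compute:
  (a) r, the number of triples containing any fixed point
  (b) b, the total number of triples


An STS(v) is a 2-(v, 3, 1) BIBD: block size k = 3, λ = 1.
Replication: r(k − 1) = λ(v − 1) ⇒ r·2 = 2865 − 1 = 2864 ⇒ r = 1432.
Block count: bk = vr ⇒ b·3 = 2865·1432 = 4102680 ⇒ b = 1367560.
(Check via b = v(v − 1)/6 = 2865·2864/6 = 8205360/6 = 1367560.)

r = 1432, b = 1367560.


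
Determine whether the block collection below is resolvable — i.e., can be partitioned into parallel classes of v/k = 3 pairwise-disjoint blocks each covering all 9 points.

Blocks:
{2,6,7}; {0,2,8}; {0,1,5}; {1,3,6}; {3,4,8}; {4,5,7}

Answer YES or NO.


v = 9, block size k = 3, number of blocks = 6.
For resolvability, blocks must partition into parallel classes of size v/k = 3.
Total blocks must therefore be a multiple of 3: 6 = 3·2 + 0 ⇒ divisible ✓.
Greedy packing gives 2 candidate class(es). Each should be a full parallel class (size 3, covers all 9 points).
  Class 1 (3 blocks): {2,6,7}; {0,1,5}; {3,4,8}. Points covered: [0, 1, 2, 3, 4, 5, 6, 7, 8].
  Class 2 (3 blocks): {0,2,8}; {1,3,6}; {4,5,7}. Points covered: [0, 1, 2, 3, 4, 5, 6, 7, 8].
All classes full (size 3)? YES. All classes cover every point? YES.
Resolvable? YES.

YES


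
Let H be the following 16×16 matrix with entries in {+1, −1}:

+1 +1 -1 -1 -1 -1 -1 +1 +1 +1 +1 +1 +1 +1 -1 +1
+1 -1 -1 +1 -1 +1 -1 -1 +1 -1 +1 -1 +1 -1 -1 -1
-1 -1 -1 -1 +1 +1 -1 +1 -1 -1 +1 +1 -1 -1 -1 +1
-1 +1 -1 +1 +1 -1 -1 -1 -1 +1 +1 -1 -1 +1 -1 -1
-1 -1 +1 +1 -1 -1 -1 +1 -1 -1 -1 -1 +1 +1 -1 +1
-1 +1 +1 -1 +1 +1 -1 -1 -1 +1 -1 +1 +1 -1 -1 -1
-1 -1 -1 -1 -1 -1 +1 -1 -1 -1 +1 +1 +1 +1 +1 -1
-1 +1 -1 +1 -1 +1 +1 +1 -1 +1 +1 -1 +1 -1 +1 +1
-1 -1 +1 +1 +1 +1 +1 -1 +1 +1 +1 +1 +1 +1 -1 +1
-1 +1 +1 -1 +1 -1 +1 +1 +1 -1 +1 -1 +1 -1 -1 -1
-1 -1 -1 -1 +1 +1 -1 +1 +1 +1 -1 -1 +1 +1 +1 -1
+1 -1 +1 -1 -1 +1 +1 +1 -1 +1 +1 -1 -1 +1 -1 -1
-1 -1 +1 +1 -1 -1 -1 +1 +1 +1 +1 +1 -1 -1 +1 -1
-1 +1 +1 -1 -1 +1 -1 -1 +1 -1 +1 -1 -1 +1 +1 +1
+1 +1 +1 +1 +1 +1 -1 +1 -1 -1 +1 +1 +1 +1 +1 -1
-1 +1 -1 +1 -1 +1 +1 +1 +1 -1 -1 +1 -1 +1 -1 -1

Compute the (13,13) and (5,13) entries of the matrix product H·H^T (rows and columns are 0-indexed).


Row 5 of H: [-1, 1, 1, -1, 1, 1, -1, -1, -1, 1, -1, 1, 1, -1, -1, -1].
Row 13 of H: [-1, 1, 1, -1, -1, 1, -1, -1, 1, -1, 1, -1, -1, 1, 1, 1].
(H·H^T)[13][13] = Σ_j H[13][j]·H[13][j] = (-1)² + (1)² + (1)² + (-1)² + (-1)² + (1)² + (-1)² + (-1)² + (1)² + (-1)² + (1)² + (-1)² + (-1)² + (1)² + (1)² + (1)² = 1 + 1 + 1 + 1 + 1 + 1 + 1 + 1 + 1 + 1 + 1 + 1 + 1 + 1 + 1 + 1 = 16.
(H·H^T)[5][13] = Σ_j H[5][j]·H[13][j] = (-1)·(-1) + (1)·(1) + (1)·(1) + (-1)·(-1) + (1)·(-1) + (1)·(1) + (-1)·(-1) + (-1)·(-1) + (-1)·(1) + (1)·(-1) + (-1)·(1) + (1)·(-1) + (1)·(-1) + (-1)·(1) + (-1)·(1) + (-1)·(1) = 1 + 1 + 1 + 1 + -1 + 1 + 1 + 1 + -1 + -1 + -1 + -1 + -1 + -1 + -1 + -1 = -2.
Rows 5 and 13 are not orthogonal (dot product = -2 ≠ 0), so H is not a Hadamard matrix.

(13,13) entry = 16; (5,13) entry = -2.


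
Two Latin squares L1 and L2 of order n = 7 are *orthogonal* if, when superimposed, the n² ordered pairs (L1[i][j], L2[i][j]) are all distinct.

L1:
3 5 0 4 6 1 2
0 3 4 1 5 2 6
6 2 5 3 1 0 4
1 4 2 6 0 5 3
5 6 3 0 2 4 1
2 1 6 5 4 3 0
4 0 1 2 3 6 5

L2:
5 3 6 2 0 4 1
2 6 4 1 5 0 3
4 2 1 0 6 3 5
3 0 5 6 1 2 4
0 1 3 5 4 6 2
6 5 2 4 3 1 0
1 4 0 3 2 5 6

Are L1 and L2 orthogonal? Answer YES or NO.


Form the n² = 49 superimposed pairs (L1[i][j], L2[i][j]), row by row (rows and columns indexed from 0):
row 0: (3,5) (5,3) (0,6) (4,2) (6,0) (1,4) (2,1)
row 1: (0,2) (3,6) (4,4) (1,1) (5,5) (2,0) (6,3)
row 2: (6,4) (2,2) (5,1) (3,0) (1,6) (0,3) (4,5)
row 3: (1,3) (4,0) (2,5) (6,6) (0,1) (5,2) (3,4)
row 4: (5,0) (6,1) (3,3) (0,5) (2,4) (4,6) (1,2)
row 5: (2,6) (1,5) (6,2) (5,4) (4,3) (3,1) (0,0)
row 6: (4,1) (0,4) (1,0) (2,3) (3,2) (6,5) (5,6)
Orthogonality requires all 49 pairs distinct.
Check by first coordinate: for each symbol s of L1, list the L2 entries in the n cells where L1 = s; they must all differ.
  L1 = 0: L2 entries (in reading order) 6, 2, 3, 1, 5, 0, 4 — all 7 distinct ✓
  L1 = 1: L2 entries (in reading order) 4, 1, 6, 3, 2, 5, 0 — all 7 distinct ✓
  L1 = 2: L2 entries (in reading order) 1, 0, 2, 5, 4, 6, 3 — all 7 distinct ✓
  L1 = 3: L2 entries (in reading order) 5, 6, 0, 4, 3, 1, 2 — all 7 distinct ✓
  L1 = 4: L2 entries (in reading order) 2, 4, 5, 0, 6, 3, 1 — all 7 distinct ✓
  L1 = 5: L2 entries (in reading order) 3, 5, 1, 2, 0, 4, 6 — all 7 distinct ✓
  L1 = 6: L2 entries (in reading order) 0, 3, 4, 6, 1, 2, 5 — all 7 distinct ✓
Every symbol of L1 meets every symbol of L2 exactly once, so all 49 pairs are distinct (49 of 49).
Conclusion: YES.

YES


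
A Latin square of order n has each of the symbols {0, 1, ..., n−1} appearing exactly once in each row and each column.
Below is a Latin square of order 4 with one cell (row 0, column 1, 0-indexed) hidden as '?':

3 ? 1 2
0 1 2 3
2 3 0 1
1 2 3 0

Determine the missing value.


Row 0 contains symbols [1, 2, 3] — missing [0].
Column 1 contains symbols [1, 2, 3] — missing [0].
The missing symbol must appear in both missing sets; intersection = [0].
Therefore the hidden value is 0.

Missing value = 0.


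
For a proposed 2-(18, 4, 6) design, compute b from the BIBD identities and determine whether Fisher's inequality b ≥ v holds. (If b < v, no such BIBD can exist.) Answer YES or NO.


b = λv(v − 1)/(k(k − 1)) = 6·18·17/(4·3) = 1836/12 = 153.
Compare with v = 18: b ≥ v, so Fisher's inequality holds.

YES


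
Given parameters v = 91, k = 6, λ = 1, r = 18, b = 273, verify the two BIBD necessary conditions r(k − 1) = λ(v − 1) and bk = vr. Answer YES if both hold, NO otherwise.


Condition (i): r(k − 1) = 18·5 = 90; λ(v − 1) = 1·90 = 90. Match? YES.
Condition (ii): bk = 273·6 = 1638; vr = 91·18 = 1638. Match? YES.
Both conditions hold? YES.

YES


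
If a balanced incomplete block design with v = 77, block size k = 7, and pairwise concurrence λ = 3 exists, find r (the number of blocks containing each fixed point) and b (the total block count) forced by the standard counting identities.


Any 2-(v, k, λ) BIBD satisfies two necessary conditions:
  (i)  Each point sits in r blocks, and counting incidences through any fixed point gives r(k − 1) = λ(v − 1), so r = λ(v − 1)/(k − 1).
  (ii) Total incidences bk = vr, so b = vr/k.
Step 1: r = λ(v − 1)/(k − 1) = 3·(77 − 1)/(7 − 1) = 3·76/6 = 228/6 = 38.
Step 2: b = vr/k = 77·38/7 = 2926/7 = 418.
Check integrality: r = 38 ∈ Z ✓, b = 418 ∈ Z ✓.
(These identities are necessary conditions: they determine r and b for any design with these parameters, but do not by themselves prove that one exists.)

r = 38, b = 418.


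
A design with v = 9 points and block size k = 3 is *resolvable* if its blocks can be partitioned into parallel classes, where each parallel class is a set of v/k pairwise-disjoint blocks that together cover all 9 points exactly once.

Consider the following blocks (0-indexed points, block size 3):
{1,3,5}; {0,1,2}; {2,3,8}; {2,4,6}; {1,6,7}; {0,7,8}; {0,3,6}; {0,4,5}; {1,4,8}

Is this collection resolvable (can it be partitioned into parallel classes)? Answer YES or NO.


v = 9, block size k = 3, number of blocks = 9.
For resolvability, blocks must partition into parallel classes of size v/k = 3.
Total blocks must therefore be a multiple of 3: 9 = 3·3 + 0 ⇒ divisible ✓.
Consider block {0,1,2}. It intersects every other block in the collection, so no parallel class of size 3 can contain it.
Since every block must belong to some parallel class in a resolution, the collection cannot be partitioned into parallel classes.
Resolvable? NO.

NO


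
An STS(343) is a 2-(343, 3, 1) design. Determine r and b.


An STS(v) is a 2-(v, 3, 1) BIBD: block size k = 3, λ = 1.
Replication: r(k − 1) = λ(v − 1) ⇒ r·2 = 343 − 1 = 342 ⇒ r = 171.
Block count: b = v(v − 1)/6 = 343·342/6 = 117306/6 = 19551.

r = 171, b = 19551.


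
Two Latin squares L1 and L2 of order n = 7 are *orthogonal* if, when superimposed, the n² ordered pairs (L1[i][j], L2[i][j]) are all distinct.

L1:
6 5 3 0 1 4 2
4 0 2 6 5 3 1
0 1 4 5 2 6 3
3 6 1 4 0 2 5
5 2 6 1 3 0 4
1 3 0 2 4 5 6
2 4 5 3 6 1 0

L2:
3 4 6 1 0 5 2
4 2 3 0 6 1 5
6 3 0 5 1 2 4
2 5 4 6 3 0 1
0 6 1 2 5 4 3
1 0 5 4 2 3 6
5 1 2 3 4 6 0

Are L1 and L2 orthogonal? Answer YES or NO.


Form the n² = 49 superimposed pairs (L1[i][j], L2[i][j]), row by row (rows and columns indexed from 0):
row 0: (6,3) (5,4) (3,6) (0,1) (1,0) (4,5) (2,2)
row 1: (4,4) (0,2) (2,3) (6,0) (5,6) (3,1) (1,5)
row 2: (0,6) (1,3) (4,0) (5,5) (2,1) (6,2) (3,4)
row 3: (3,2) (6,5) (1,4) (4,6) (0,3) (2,0) (5,1)
row 4: (5,0) (2,6) (6,1) (1,2) (3,5) (0,4) (4,3)
row 5: (1,1) (3,0) (0,5) (2,4) (4,2) (5,3) (6,6)
row 6: (2,5) (4,1) (5,2) (3,3) (6,4) (1,6) (0,0)
Orthogonality requires all 49 pairs distinct.
Check by first coordinate: for each symbol s of L1, list the L2 entries in the n cells where L1 = s; they must all differ.
  L1 = 0: L2 entries (in reading order) 1, 2, 6, 3, 4, 5, 0 — all 7 distinct ✓
  L1 = 1: L2 entries (in reading order) 0, 5, 3, 4, 2, 1, 6 — all 7 distinct ✓
  L1 = 2: L2 entries (in reading order) 2, 3, 1, 0, 6, 4, 5 — all 7 distinct ✓
  L1 = 3: L2 entries (in reading order) 6, 1, 4, 2, 5, 0, 3 — all 7 distinct ✓
  L1 = 4: L2 entries (in reading order) 5, 4, 0, 6, 3, 2, 1 — all 7 distinct ✓
  L1 = 5: L2 entries (in reading order) 4, 6, 5, 1, 0, 3, 2 — all 7 distinct ✓
  L1 = 6: L2 entries (in reading order) 3, 0, 2, 5, 1, 6, 4 — all 7 distinct ✓
Every symbol of L1 meets every symbol of L2 exactly once, so all 49 pairs are distinct (49 of 49).
Conclusion: YES.

YES


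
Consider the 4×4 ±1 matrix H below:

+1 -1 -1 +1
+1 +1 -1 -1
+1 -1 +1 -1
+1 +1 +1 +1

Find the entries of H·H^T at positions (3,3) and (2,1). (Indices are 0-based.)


Row 1 of H: [1, 1, -1, -1].
Row 2 of H: [1, -1, 1, -1].
Row 3 of H: [1, 1, 1, 1].
(H·H^T)[3][3] = Σ_j H[3][j]·H[3][j] = (1)² + (1)² + (1)² + (1)² = 1 + 1 + 1 + 1 = 4.
(H·H^T)[2][1] = Σ_j H[2][j]·H[1][j] = (1)·(1) + (-1)·(1) + (1)·(-1) + (-1)·(-1) = 1 + -1 + -1 + 1 = 0.
So rows 2 and 1 are orthogonal; the diagonal entry equals n = 4.

(3,3) entry = 4; (2,1) entry = 0.


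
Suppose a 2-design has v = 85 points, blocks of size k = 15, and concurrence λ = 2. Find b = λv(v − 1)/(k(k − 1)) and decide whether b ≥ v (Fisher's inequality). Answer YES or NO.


r = λ(v − 1)/(k − 1) = 2·84/14 = 12.
b = vr/k = 85·12/15 = 68.
Fisher's inequality: b ≥ v ⇔ 68 ≥ 85? NO.

NO


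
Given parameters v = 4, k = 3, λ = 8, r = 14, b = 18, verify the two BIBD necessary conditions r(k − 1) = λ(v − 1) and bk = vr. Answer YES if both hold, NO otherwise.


Condition (i): r(k − 1) = 14·2 = 28; λ(v − 1) = 8·3 = 24. Match? NO.
Condition (ii): bk = 18·3 = 54; vr = 4·14 = 56. Match? NO.
Both conditions hold? NO.

NO


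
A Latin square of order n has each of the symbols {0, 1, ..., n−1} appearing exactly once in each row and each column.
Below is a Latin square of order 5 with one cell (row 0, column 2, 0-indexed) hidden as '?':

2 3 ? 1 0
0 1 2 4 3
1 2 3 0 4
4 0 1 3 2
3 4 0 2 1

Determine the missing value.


Row 0 contains symbols [0, 1, 2, 3] — missing [4].
Column 2 contains symbols [0, 1, 2, 3] — missing [4].
The missing symbol must appear in both missing sets; intersection = [4].
Therefore the hidden value is 4.

Missing value = 4.


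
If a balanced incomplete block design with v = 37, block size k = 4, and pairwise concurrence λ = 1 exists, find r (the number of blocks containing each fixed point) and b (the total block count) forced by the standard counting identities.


Any 2-(v, k, λ) BIBD satisfies two necessary conditions:
  (i)  Each point sits in r blocks, and counting incidences through any fixed point gives r(k − 1) = λ(v − 1), so r = λ(v − 1)/(k − 1).
  (ii) Total incidences bk = vr, so b = vr/k.
Step 1: r = λ(v − 1)/(k − 1) = 1·(37 − 1)/(4 − 1) = 1·36/3 = 36/3 = 12.
Step 2: b = vr/k = 37·12/4 = 444/4 = 111.
Check integrality: r = 12 ∈ Z ✓, b = 111 ∈ Z ✓.
(These identities are necessary conditions: they determine r and b for any design with these parameters, but do not by themselves prove that one exists.)

r = 12, b = 111.


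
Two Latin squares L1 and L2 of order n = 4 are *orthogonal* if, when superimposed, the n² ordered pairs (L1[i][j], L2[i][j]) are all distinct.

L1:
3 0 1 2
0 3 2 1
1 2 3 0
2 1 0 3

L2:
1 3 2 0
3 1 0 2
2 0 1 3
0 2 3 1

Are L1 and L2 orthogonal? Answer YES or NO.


Form the n² = 16 superimposed pairs (L1[i][j], L2[i][j]), row by row (rows and columns indexed from 0):
row 0: (3,1) (0,3) (1,2) (2,0)
row 1: (0,3) (3,1) (2,0) (1,2)
row 2: (1,2) (2,0) (3,1) (0,3)
row 3: (2,0) (1,2) (0,3) (3,1)
Orthogonality requires all 16 pairs distinct.
But the pair (0,3) repeats: cell (0,1) has L1 = 0, L2 = 3, and cell (1,0) has L1 = 0, L2 = 3.
A repeated pair means some other pair never occurs (only 4 distinct pairs out of 16), so the squares are not orthogonal.
Conclusion: NO.

NO


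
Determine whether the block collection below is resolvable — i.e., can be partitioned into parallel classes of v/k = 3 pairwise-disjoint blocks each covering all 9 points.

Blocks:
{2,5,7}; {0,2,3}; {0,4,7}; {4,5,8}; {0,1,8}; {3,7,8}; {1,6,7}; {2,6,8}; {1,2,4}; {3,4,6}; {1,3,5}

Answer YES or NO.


v = 9, block size k = 3, number of blocks = 11.
For resolvability, blocks must partition into parallel classes of size v/k = 3.
Total blocks must therefore be a multiple of 3: 11 = 3·3 + 2 ⇒ not divisible ✗.
Resolvable? NO.

NO


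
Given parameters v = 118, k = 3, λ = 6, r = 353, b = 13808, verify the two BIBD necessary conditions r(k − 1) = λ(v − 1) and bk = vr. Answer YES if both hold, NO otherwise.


Condition (i): r(k − 1) = 353·2 = 706; λ(v − 1) = 6·117 = 702. Match? NO.
Condition (ii): bk = 13808·3 = 41424; vr = 118·353 = 41654. Match? NO.
Both conditions hold? NO.

NO


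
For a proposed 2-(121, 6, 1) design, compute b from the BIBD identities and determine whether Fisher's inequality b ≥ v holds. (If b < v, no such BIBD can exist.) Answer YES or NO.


b = λv(v − 1)/(k(k − 1)) = 1·121·120/(6·5) = 14520/30 = 484.
Compare with v = 121: b ≥ v, so Fisher's inequality holds.

YES


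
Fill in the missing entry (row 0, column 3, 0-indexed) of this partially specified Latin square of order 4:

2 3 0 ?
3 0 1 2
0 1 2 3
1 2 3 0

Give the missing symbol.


Row 0 contains symbols [0, 2, 3] — missing [1].
Column 3 contains symbols [0, 2, 3] — missing [1].
The missing symbol must appear in both missing sets; intersection = [1].
Therefore the hidden value is 1.

Missing value = 1.


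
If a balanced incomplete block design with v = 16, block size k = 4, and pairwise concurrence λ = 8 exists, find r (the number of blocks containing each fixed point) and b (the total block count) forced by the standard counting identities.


Any 2-(v, k, λ) BIBD satisfies two necessary conditions:
  (i)  Each point sits in r blocks, and counting incidences through any fixed point gives r(k − 1) = λ(v − 1), so r = λ(v − 1)/(k − 1).
  (ii) Total incidences bk = vr, so b = vr/k.
Step 1: r = λ(v − 1)/(k − 1) = 8·(16 − 1)/(4 − 1) = 8·15/3 = 120/3 = 40.
Step 2: b = vr/k = 16·40/4 = 640/4 = 160.
Check integrality: r = 40 ∈ Z ✓, b = 160 ∈ Z ✓.
(These identities are necessary conditions: they determine r and b for any design with these parameters, but do not by themselves prove that one exists.)

r = 40, b = 160.


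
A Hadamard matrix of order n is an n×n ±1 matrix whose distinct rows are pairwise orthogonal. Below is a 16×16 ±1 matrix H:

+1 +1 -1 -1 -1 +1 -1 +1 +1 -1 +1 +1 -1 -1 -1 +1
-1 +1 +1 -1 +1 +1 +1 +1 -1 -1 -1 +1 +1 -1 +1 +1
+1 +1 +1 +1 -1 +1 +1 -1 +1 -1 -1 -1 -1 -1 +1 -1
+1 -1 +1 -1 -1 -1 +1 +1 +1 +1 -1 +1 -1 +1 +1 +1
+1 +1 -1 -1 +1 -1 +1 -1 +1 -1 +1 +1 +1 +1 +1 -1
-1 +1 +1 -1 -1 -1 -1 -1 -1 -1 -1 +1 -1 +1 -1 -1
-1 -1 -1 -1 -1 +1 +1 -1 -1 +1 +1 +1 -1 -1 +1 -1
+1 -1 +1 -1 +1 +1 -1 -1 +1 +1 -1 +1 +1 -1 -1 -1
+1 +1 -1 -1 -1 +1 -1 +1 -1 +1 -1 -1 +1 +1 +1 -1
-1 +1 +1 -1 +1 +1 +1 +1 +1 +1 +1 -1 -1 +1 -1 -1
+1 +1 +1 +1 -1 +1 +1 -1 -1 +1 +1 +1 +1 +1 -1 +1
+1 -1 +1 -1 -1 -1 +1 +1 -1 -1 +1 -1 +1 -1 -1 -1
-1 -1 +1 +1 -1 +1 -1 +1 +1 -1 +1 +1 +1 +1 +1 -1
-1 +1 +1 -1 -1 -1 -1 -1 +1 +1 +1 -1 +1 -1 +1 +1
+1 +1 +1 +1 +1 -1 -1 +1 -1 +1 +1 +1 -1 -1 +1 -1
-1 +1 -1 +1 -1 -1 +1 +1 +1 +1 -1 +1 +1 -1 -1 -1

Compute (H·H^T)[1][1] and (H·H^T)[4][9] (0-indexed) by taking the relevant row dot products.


Row 1 of H: [-1, 1, 1, -1, 1, 1, 1, 1, -1, -1, -1, 1, 1, -1, 1, 1].
Row 4 of H: [1, 1, -1, -1, 1, -1, 1, -1, 1, -1, 1, 1, 1, 1, 1, -1].
Row 9 of H: [-1, 1, 1, -1, 1, 1, 1, 1, 1, 1, 1, -1, -1, 1, -1, -1].
(H·H^T)[1][1] = Σ_j H[1][j]·H[1][j] = (-1)² + (1)² + (1)² + (-1)² + (1)² + (1)² + (1)² + (1)² + (-1)² + (-1)² + (-1)² + (1)² + (1)² + (-1)² + (1)² + (1)² = 1 + 1 + 1 + 1 + 1 + 1 + 1 + 1 + 1 + 1 + 1 + 1 + 1 + 1 + 1 + 1 = 16.
(H·H^T)[4][9] = Σ_j H[4][j]·H[9][j] = (1)·(-1) + (1)·(1) + (-1)·(1) + (-1)·(-1) + (1)·(1) + (-1)·(1) + (1)·(1) + (-1)·(1) + (1)·(1) + (-1)·(1) + (1)·(1) + (1)·(-1) + (1)·(-1) + (1)·(1) + (1)·(-1) + (-1)·(-1) = -1 + 1 + -1 + 1 + 1 + -1 + 1 + -1 + 1 + -1 + 1 + -1 + -1 + 1 + -1 + 1 = 0.
So rows 4 and 9 are orthogonal; the diagonal entry equals n = 16.

(1,1) entry = 16; (4,9) entry = 0.


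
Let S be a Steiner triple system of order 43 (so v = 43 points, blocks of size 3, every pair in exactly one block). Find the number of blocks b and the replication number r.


An STS(v) is a 2-(v, 3, 1) BIBD: block size k = 3, λ = 1.
Replication: r(k − 1) = λ(v − 1) ⇒ r·2 = 43 − 1 = 42 ⇒ r = 21.
Block count: bk = vr ⇒ b·3 = 43·21 = 903 ⇒ b = 301.

r = 21, b = 301.


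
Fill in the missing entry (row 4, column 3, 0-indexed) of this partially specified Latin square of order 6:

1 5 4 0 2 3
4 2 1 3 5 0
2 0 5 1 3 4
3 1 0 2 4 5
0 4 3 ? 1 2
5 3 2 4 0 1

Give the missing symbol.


Row 4 contains symbols [0, 1, 2, 3, 4] — missing [5].
Column 3 contains symbols [0, 1, 2, 3, 4] — missing [5].
The missing symbol must appear in both missing sets; intersection = [5].
Therefore the hidden value is 5.

Missing value = 5.


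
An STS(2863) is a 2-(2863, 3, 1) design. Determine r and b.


An STS(v) is a 2-(v, 3, 1) BIBD: block size k = 3, λ = 1.
Replication: r(k − 1) = λ(v − 1) ⇒ r·2 = 2863 − 1 = 2862 ⇒ r = 1431.
Block count: b = v(v − 1)/6 = 2863·2862/6 = 8193906/6 = 1365651.
(Check via bk = vr: 1365651·3 = 4096953 = 2863·1431 = 4096953 ✓.)

r = 1431, b = 1365651.


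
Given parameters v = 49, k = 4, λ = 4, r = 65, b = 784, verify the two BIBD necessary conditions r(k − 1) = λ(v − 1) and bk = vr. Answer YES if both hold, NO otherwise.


Condition (i): r(k − 1) = 65·3 = 195; λ(v − 1) = 4·48 = 192. Match? NO.
Condition (ii): bk = 784·4 = 3136; vr = 49·65 = 3185. Match? NO.
Both conditions hold? NO.

NO


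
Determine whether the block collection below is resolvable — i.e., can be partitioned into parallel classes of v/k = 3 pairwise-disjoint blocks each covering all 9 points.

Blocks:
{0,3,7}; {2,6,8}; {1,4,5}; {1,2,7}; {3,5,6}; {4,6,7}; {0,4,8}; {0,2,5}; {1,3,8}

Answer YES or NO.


v = 9, block size k = 3, number of blocks = 9.
For resolvability, blocks must partition into parallel classes of size v/k = 3.
Total blocks must therefore be a multiple of 3: 9 = 3·3 + 0 ⇒ divisible ✓.
Greedy packing gives 3 candidate class(es). Each should be a full parallel class (size 3, covers all 9 points).
  Class 1 (3 blocks): {0,3,7}; {2,6,8}; {1,4,5}. Points covered: [0, 1, 2, 3, 4, 5, 6, 7, 8].
  Class 2 (3 blocks): {1,2,7}; {3,5,6}; {0,4,8}. Points covered: [0, 1, 2, 3, 4, 5, 6, 7, 8].
  Class 3 (3 blocks): {4,6,7}; {0,2,5}; {1,3,8}. Points covered: [0, 1, 2, 3, 4, 5, 6, 7, 8].
All classes full (size 3)? YES. All classes cover every point? YES.
Resolvable? YES.

YES


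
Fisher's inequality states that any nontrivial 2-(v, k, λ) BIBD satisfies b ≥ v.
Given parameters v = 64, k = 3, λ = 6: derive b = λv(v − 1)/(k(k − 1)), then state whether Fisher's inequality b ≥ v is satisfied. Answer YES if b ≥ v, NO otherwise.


r = λ(v − 1)/(k − 1) = 6·63/2 = 189.
b = vr/k = 64·189/3 = 4032.
Fisher's inequality: b ≥ v ⇔ 4032 ≥ 64? YES.

YES


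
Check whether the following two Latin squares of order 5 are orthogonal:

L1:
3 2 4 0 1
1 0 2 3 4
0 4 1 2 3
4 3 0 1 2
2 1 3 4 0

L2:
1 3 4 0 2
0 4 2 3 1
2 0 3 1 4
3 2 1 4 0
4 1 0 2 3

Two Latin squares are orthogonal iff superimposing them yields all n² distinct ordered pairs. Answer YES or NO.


Form the n² = 25 superimposed pairs (L1[i][j], L2[i][j]), row by row (rows and columns indexed from 0):
row 0: (3,1) (2,3) (4,4) (0,0) (1,2)
row 1: (1,0) (0,4) (2,2) (3,3) (4,1)
row 2: (0,2) (4,0) (1,3) (2,1) (3,4)
row 3: (4,3) (3,2) (0,1) (1,4) (2,0)
row 4: (2,4) (1,1) (3,0) (4,2) (0,3)
Orthogonality requires all 25 pairs distinct.
Check by first coordinate: for each symbol s of L1, list the L2 entries in the n cells where L1 = s; they must all differ.
  L1 = 0: L2 entries (in reading order) 0, 4, 2, 1, 3 — all 5 distinct ✓
  L1 = 1: L2 entries (in reading order) 2, 0, 3, 4, 1 — all 5 distinct ✓
  L1 = 2: L2 entries (in reading order) 3, 2, 1, 0, 4 — all 5 distinct ✓
  L1 = 3: L2 entries (in reading order) 1, 3, 4, 2, 0 — all 5 distinct ✓
  L1 = 4: L2 entries (in reading order) 4, 1, 0, 3, 2 — all 5 distinct ✓
Every symbol of L1 meets every symbol of L2 exactly once, so all 25 pairs are distinct (25 of 25).
Conclusion: YES.

YES


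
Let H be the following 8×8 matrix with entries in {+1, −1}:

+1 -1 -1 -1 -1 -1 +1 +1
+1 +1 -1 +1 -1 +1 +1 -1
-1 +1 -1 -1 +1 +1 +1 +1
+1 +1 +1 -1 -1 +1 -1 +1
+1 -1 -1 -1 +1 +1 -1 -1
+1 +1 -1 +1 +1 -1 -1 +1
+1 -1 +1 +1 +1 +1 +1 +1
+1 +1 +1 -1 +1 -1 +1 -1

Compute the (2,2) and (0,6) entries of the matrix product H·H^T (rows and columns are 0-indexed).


Row 0 of H: [1, -1, -1, -1, -1, -1, 1, 1].
Row 2 of H: [-1, 1, -1, -1, 1, 1, 1, 1].
Row 6 of H: [1, -1, 1, 1, 1, 1, 1, 1].
(H·H^T)[2][2] = Σ_j H[2][j]·H[2][j] = (-1)² + (1)² + (-1)² + (-1)² + (1)² + (1)² + (1)² + (1)² = 1 + 1 + 1 + 1 + 1 + 1 + 1 + 1 = 8.
(H·H^T)[0][6] = Σ_j H[0][j]·H[6][j] = (1)·(1) + (-1)·(-1) + (-1)·(1) + (-1)·(1) + (-1)·(1) + (-1)·(1) + (1)·(1) + (1)·(1) = 1 + 1 + -1 + -1 + -1 + -1 + 1 + 1 = 0.
So rows 0 and 6 are orthogonal; the diagonal entry equals n = 8.

(2,2) entry = 8; (0,6) entry = 0.


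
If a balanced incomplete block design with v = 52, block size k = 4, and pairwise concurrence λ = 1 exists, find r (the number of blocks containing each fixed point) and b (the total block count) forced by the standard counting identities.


Any 2-(v, k, λ) BIBD satisfies two necessary conditions:
  (i)  Each point sits in r blocks, and counting incidences through any fixed point gives r(k − 1) = λ(v − 1), so r = λ(v − 1)/(k − 1).
  (ii) Total incidences bk = vr, so b = vr/k.
Step 1: r = λ(v − 1)/(k − 1) = 1·(52 − 1)/(4 − 1) = 1·51/3 = 51/3 = 17.
Step 2: b = vr/k = 52·17/4 = 884/4 = 221.
Check integrality: r = 17 ∈ Z ✓, b = 221 ∈ Z ✓.
(These identities are necessary conditions: they determine r and b for any design with these parameters, but do not by themselves prove that one exists.)

r = 17, b = 221.


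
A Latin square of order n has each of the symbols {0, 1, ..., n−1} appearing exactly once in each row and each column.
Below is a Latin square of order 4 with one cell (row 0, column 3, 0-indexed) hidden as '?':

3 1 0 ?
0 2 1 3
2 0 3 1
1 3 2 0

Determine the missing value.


Row 0 contains symbols [0, 1, 3] — missing [2].
Column 3 contains symbols [0, 1, 3] — missing [2].
The missing symbol must appear in both missing sets; intersection = [2].
Therefore the hidden value is 2.

Missing value = 2.


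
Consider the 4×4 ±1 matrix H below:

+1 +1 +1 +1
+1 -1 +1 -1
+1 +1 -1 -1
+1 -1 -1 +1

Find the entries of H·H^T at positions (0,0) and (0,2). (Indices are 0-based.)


Row 0 of H: [1, 1, 1, 1].
Row 2 of H: [1, 1, -1, -1].
(H·H^T)[0][0] = Σ_j H[0][j]·H[0][j] = (1)² + (1)² + (1)² + (1)² = 1 + 1 + 1 + 1 = 4.
(H·H^T)[0][2] = Σ_j H[0][j]·H[2][j] = (1)·(1) + (1)·(1) + (1)·(-1) + (1)·(-1) = 1 + 1 + -1 + -1 = 0.
So rows 0 and 2 are orthogonal; the diagonal entry equals n = 4.

(0,0) entry = 4; (0,2) entry = 0.


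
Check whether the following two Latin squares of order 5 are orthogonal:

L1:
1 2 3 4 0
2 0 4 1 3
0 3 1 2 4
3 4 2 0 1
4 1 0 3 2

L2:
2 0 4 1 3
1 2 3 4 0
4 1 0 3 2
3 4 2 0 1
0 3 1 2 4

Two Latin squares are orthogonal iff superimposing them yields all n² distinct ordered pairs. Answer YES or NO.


Form the n² = 25 superimposed pairs (L1[i][j], L2[i][j]), row by row (rows and columns indexed from 0):
row 0: (1,2) (2,0) (3,4) (4,1) (0,3)
row 1: (2,1) (0,2) (4,3) (1,4) (3,0)
row 2: (0,4) (3,1) (1,0) (2,3) (4,2)
row 3: (3,3) (4,4) (2,2) (0,0) (1,1)
row 4: (4,0) (1,3) (0,1) (3,2) (2,4)
Orthogonality requires all 25 pairs distinct.
Check by first coordinate: for each symbol s of L1, list the L2 entries in the n cells where L1 = s; they must all differ.
  L1 = 0: L2 entries (in reading order) 3, 2, 4, 0, 1 — all 5 distinct ✓
  L1 = 1: L2 entries (in reading order) 2, 4, 0, 1, 3 — all 5 distinct ✓
  L1 = 2: L2 entries (in reading order) 0, 1, 3, 2, 4 — all 5 distinct ✓
  L1 = 3: L2 entries (in reading order) 4, 0, 1, 3, 2 — all 5 distinct ✓
  L1 = 4: L2 entries (in reading order) 1, 3, 2, 4, 0 — all 5 distinct ✓
Every symbol of L1 meets every symbol of L2 exactly once, so all 25 pairs are distinct (25 of 25).
Conclusion: YES.

YES
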